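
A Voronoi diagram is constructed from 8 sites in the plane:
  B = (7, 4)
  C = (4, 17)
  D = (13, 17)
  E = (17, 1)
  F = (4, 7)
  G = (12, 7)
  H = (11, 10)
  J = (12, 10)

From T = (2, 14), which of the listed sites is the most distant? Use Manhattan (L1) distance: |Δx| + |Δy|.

E

d(T,B) = 5 + 10 = 15
d(T,C) = 2 + 3 = 5
d(T,D) = 11 + 3 = 14
d(T,E) = 15 + 13 = 28
d(T,F) = 2 + 7 = 9
d(T,G) = 10 + 7 = 17
d(T,H) = 9 + 4 = 13
d(T,J) = 10 + 4 = 14
The largest is to E.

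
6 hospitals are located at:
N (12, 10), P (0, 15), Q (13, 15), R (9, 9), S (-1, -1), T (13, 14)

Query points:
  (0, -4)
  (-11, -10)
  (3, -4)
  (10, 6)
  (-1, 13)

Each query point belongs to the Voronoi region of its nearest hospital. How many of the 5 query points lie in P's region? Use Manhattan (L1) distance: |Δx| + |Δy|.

1

(0, -4) — d to each: N:26, P:19, Q:32, R:22, S:4, T:31 → nearest is S
(-11, -10) — d to each: N:43, P:36, Q:49, R:39, S:19, T:48 → nearest is S
(3, -4) — d to each: N:23, P:22, Q:29, R:19, S:7, T:28 → nearest is S
(10, 6) — d to each: N:6, P:19, Q:12, R:4, S:18, T:11 → nearest is R
(-1, 13) — d to each: N:16, P:3, Q:16, R:14, S:14, T:15 → nearest is P
1 of the 5 points has P as nearest.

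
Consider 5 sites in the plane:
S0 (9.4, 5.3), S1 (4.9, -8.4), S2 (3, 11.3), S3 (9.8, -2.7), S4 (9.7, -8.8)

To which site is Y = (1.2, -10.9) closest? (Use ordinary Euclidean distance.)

Squared Euclidean distances:
|YS0|² = (1.2−9.4)² + (-10.9−5.3)² = 67.24 + 262.44 = 329.68
|YS1|² = (1.2−4.9)² + (-10.9−(-8.4))² = 13.69 + 6.25 = 19.94
|YS2|² = (1.2−3)² + (-10.9−11.3)² = 3.24 + 492.84 = 496.08
|YS3|² = (1.2−9.8)² + (-10.9−(-2.7))² = 73.96 + 67.24 = 141.2
|YS4|² = (1.2−9.7)² + (-10.9−(-8.8))² = 72.25 + 4.41 = 76.66
S1 is nearest.

S1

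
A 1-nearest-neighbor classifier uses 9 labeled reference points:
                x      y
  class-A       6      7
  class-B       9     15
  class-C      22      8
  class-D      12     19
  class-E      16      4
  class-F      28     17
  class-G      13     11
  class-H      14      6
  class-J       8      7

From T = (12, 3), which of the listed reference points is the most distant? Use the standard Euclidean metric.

class-F

Since √ is increasing, it suffices to compare squared distances:
d²(T, class-A) = (12−6)² + (3−7)² = 36 + 16 = 52
d²(T, class-B) = (12−9)² + (3−15)² = 9 + 144 = 153
d²(T, class-C) = (12−22)² + (3−8)² = 100 + 25 = 125
d²(T, class-D) = (12−12)² + (3−19)² = 0 + 256 = 256
d²(T, class-E) = (12−16)² + (3−4)² = 16 + 1 = 17
d²(T, class-F) = (12−28)² + (3−17)² = 256 + 196 = 452
d²(T, class-G) = (12−13)² + (3−11)² = 1 + 64 = 65
d²(T, class-H) = (12−14)² + (3−6)² = 4 + 9 = 13
d²(T, class-J) = (12−8)² + (3−7)² = 16 + 16 = 32
The largest is to class-F.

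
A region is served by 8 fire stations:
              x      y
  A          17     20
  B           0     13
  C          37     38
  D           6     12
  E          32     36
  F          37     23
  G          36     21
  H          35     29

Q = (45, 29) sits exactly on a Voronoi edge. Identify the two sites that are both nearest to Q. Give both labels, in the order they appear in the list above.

Squared distances from Q to each site:
|QA|² = 784 + 81 = 865
|QB|² = 2025 + 256 = 2281
|QC|² = 64 + 81 = 145
|QD|² = 1521 + 289 = 1810
|QE|² = 169 + 49 = 218
|QF|² = 64 + 36 = 100
|QG|² = 81 + 64 = 145
|QH|² = 100 + 0 = 100
Q is equidistant from F and H (both at squared distance 100), and every other site is strictly farther — so Q lies on the F–H Voronoi edge.

F and H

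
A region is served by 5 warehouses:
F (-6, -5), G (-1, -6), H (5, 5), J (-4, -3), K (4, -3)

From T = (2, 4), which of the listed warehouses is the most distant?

F

Since √ is increasing, it suffices to compare squared distances:
|TF|² = 64 + 81 = 145
|TG|² = 9 + 100 = 109
|TH|² = 9 + 1 = 10
|TJ|² = 36 + 49 = 85
|TK|² = 4 + 49 = 53
The largest is to F.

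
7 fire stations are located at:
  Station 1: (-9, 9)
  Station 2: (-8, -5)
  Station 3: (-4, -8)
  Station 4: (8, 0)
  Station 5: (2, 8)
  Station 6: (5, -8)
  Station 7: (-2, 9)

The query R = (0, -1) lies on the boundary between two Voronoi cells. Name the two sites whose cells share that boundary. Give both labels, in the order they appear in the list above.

Squared distances from R to each site:
d²(R, Station 1) = (0−(-9))² + (-1−9)² = 81 + 100 = 181
d²(R, Station 2) = (0−(-8))² + (-1−(-5))² = 64 + 16 = 80
d²(R, Station 3) = (0−(-4))² + (-1−(-8))² = 16 + 49 = 65
d²(R, Station 4) = (0−8)² + (-1−0)² = 64 + 1 = 65
d²(R, Station 5) = (0−2)² + (-1−8)² = 4 + 81 = 85
d²(R, Station 6) = (0−5)² + (-1−(-8))² = 25 + 49 = 74
d²(R, Station 7) = (0−(-2))² + (-1−9)² = 4 + 100 = 104
R is equidistant from Station 3 and Station 4 (both at squared distance 65), and every other site is strictly farther — so R lies on the Station 3–Station 4 Voronoi edge.

Station 3 and Station 4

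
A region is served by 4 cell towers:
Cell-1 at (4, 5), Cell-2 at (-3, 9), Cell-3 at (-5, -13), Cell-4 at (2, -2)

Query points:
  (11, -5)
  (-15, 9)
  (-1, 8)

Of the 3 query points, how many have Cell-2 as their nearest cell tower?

(11, -5) — d² to each: Cell-1:149, Cell-2:392, Cell-3:320, Cell-4:90 → nearest is Cell-4
(-15, 9) — d² to each: Cell-1:377, Cell-2:144, Cell-3:584, Cell-4:410 → nearest is Cell-2
(-1, 8) — d² to each: Cell-1:34, Cell-2:5, Cell-3:457, Cell-4:109 → nearest is Cell-2
2 of the 3 points have Cell-2 as nearest.

2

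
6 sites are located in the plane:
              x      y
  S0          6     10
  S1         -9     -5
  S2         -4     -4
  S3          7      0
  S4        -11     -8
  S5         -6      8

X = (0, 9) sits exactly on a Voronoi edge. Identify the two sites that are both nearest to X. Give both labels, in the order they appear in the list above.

S0 and S5

Squared distances from X to each site:
|XS0|² = (0−6)² + (9−10)² = 36 + 1 = 37
|XS1|² = (0−(-9))² + (9−(-5))² = 81 + 196 = 277
|XS2|² = (0−(-4))² + (9−(-4))² = 16 + 169 = 185
|XS3|² = (0−7)² + (9−0)² = 49 + 81 = 130
|XS4|² = (0−(-11))² + (9−(-8))² = 121 + 289 = 410
|XS5|² = (0−(-6))² + (9−8)² = 36 + 1 = 37
X is equidistant from S0 and S5 (both at squared distance 37), and every other site is strictly farther — so X lies on the S0–S5 Voronoi edge.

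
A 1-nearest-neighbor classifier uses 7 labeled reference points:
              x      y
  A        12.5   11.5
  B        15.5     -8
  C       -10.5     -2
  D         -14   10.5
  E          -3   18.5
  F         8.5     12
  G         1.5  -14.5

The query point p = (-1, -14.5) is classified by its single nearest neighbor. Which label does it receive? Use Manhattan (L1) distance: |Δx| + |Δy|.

d(p,A) = |-1−12.5| + |-14.5−11.5| = 13.5 + 26 = 39.5
d(p,B) = |-1−15.5| + |-14.5−(-8)| = 16.5 + 6.5 = 23
d(p,C) = |-1−(-10.5)| + |-14.5−(-2)| = 9.5 + 12.5 = 22
d(p,D) = |-1−(-14)| + |-14.5−10.5| = 13 + 25 = 38
d(p,E) = |-1−(-3)| + |-14.5−18.5| = 2 + 33 = 35
d(p,F) = |-1−8.5| + |-14.5−12| = 9.5 + 26.5 = 36
d(p,G) = |-1−1.5| + |-14.5−(-14.5)| = 2.5 + 0 = 2.5
G is nearest.

G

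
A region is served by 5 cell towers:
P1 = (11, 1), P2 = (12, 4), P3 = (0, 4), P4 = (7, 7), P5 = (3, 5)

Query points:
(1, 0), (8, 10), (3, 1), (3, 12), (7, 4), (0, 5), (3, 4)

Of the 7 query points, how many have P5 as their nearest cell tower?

(1, 0) — d² to each: P1:101, P2:137, P3:17, P4:85, P5:29 → nearest is P3
(8, 10) — d² to each: P1:90, P2:52, P3:100, P4:10, P5:50 → nearest is P4
(3, 1) — d² to each: P1:64, P2:90, P3:18, P4:52, P5:16 → nearest is P5
(3, 12) — d² to each: P1:185, P2:145, P3:73, P4:41, P5:49 → nearest is P4
(7, 4) — d² to each: P1:25, P2:25, P3:49, P4:9, P5:17 → nearest is P4
(0, 5) — d² to each: P1:137, P2:145, P3:1, P4:53, P5:9 → nearest is P3
(3, 4) — d² to each: P1:73, P2:81, P3:9, P4:25, P5:1 → nearest is P5
2 of the 7 points have P5 as nearest.

2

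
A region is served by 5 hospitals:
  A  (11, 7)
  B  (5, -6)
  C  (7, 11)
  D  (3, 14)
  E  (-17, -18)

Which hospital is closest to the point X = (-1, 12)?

D

Squared Euclidean distances:
|XA|² = (-1−11)² + (12−7)² = 144 + 25 = 169
|XB|² = (-1−5)² + (12−(-6))² = 36 + 324 = 360
|XC|² = (-1−7)² + (12−11)² = 64 + 1 = 65
|XD|² = (-1−3)² + (12−14)² = 16 + 4 = 20
|XE|² = (-1−(-17))² + (12−(-18))² = 256 + 900 = 1156
The smallest is to D, so X lies in the Voronoi region of D.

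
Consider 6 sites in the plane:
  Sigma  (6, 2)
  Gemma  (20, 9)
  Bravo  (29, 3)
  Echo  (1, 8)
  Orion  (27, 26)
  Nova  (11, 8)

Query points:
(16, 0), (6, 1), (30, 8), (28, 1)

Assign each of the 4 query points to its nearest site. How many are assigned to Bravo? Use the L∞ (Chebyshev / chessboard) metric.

2

(16, 0) — d to each: Sigma:10, Gemma:9, Bravo:13, Echo:15, Orion:26, Nova:8 → nearest is Nova
(6, 1) — d to each: Sigma:1, Gemma:14, Bravo:23, Echo:7, Orion:25, Nova:7 → nearest is Sigma
(30, 8) — d to each: Sigma:24, Gemma:10, Bravo:5, Echo:29, Orion:18, Nova:19 → nearest is Bravo
(28, 1) — d to each: Sigma:22, Gemma:8, Bravo:2, Echo:27, Orion:25, Nova:17 → nearest is Bravo
2 of the 4 points have Bravo as nearest.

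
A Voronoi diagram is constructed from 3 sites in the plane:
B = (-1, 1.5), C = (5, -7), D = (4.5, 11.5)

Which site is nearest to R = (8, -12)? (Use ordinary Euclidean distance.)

C

Compare squared distances (the ordering matches that of the actual distances):
|RB|² = (8−(-1))² + (-12−1.5)² = 81 + 182.25 = 263.25
|RC|² = (8−5)² + (-12−(-7))² = 9 + 25 = 34
|RD|² = (8−4.5)² + (-12−11.5)² = 12.25 + 552.25 = 564.5
Minimum is at C.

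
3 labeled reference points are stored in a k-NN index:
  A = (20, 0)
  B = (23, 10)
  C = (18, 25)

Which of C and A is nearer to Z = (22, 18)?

Compare squared distances:
|ZC|² = (22−18)² + (18−25)² = 16 + 49 = 65
|ZA|² = (22−20)² + (18−0)² = 4 + 324 = 328
65 < 328, so C is closer.

C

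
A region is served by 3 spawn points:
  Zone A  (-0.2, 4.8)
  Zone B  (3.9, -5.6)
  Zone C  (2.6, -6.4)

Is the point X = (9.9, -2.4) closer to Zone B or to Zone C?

Zone B

Compare squared distances:
d²(X, Zone B) = (9.9−3.9)² + (-2.4−(-5.6))² = 36 + 10.24 = 46.24
d²(X, Zone C) = (9.9−2.6)² + (-2.4−(-6.4))² = 53.29 + 16 = 69.29
46.24 < 69.29, so Zone B is closer.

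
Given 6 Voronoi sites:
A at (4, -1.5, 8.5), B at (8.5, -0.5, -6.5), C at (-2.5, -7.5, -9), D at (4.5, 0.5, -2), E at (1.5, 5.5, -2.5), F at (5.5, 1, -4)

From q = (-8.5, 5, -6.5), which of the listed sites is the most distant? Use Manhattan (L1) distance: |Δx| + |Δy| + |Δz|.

A

d(q,A) = |-8.5−4| + |5−(-1.5)| + |-6.5−8.5| = 12.5 + 6.5 + 15 = 34
d(q,B) = |-8.5−8.5| + |5−(-0.5)| + |-6.5−(-6.5)| = 17 + 5.5 + 0 = 22.5
d(q,C) = |-8.5−(-2.5)| + |5−(-7.5)| + |-6.5−(-9)| = 6 + 12.5 + 2.5 = 21
d(q,D) = |-8.5−4.5| + |5−0.5| + |-6.5−(-2)| = 13 + 4.5 + 4.5 = 22
d(q,E) = |-8.5−1.5| + |5−5.5| + |-6.5−(-2.5)| = 10 + 0.5 + 4 = 14.5
d(q,F) = |-8.5−5.5| + |5−1| + |-6.5−(-4)| = 14 + 4 + 2.5 = 20.5
The largest is to A.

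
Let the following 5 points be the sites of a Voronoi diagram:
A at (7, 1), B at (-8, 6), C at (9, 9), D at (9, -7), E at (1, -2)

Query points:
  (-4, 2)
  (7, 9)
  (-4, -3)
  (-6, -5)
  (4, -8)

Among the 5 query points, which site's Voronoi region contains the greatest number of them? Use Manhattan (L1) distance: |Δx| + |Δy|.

(-4, 2) — d to each: A:12, B:8, C:20, D:22, E:9 → nearest is B
(7, 9) — d to each: A:8, B:18, C:2, D:18, E:17 → nearest is C
(-4, -3) — d to each: A:15, B:13, C:25, D:17, E:6 → nearest is E
(-6, -5) — d to each: A:19, B:13, C:29, D:17, E:10 → nearest is E
(4, -8) — d to each: A:12, B:26, C:22, D:6, E:9 → nearest is D
Tally — B:1, C:1, D:1, E:2. E captures the most (2).

E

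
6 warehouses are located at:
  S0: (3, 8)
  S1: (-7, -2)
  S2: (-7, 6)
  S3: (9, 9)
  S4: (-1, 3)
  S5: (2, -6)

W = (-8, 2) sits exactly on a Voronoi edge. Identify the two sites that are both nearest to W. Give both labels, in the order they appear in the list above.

S1 and S2

Squared distances from W to each site:
|WS0|² = (-8−3)² + (2−8)² = 121 + 36 = 157
|WS1|² = (-8−(-7))² + (2−(-2))² = 1 + 16 = 17
|WS2|² = (-8−(-7))² + (2−6)² = 1 + 16 = 17
|WS3|² = (-8−9)² + (2−9)² = 289 + 49 = 338
|WS4|² = (-8−(-1))² + (2−3)² = 49 + 1 = 50
|WS5|² = (-8−2)² + (2−(-6))² = 100 + 64 = 164
W is equidistant from S1 and S2 (both at squared distance 17), and every other site is strictly farther — so W lies on the S1–S2 Voronoi edge.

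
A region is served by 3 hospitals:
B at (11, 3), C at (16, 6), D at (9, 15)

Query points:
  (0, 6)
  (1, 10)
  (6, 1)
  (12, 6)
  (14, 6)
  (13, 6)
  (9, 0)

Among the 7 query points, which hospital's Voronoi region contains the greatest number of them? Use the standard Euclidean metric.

B

(0, 6) — d² to each: B:130, C:256, D:162 → nearest is B
(1, 10) — d² to each: B:149, C:241, D:89 → nearest is D
(6, 1) — d² to each: B:29, C:125, D:205 → nearest is B
(12, 6) — d² to each: B:10, C:16, D:90 → nearest is B
(14, 6) — d² to each: B:18, C:4, D:106 → nearest is C
(13, 6) — d² to each: B:13, C:9, D:97 → nearest is C
(9, 0) — d² to each: B:13, C:85, D:225 → nearest is B
Tally — B:4, C:2, D:1. B captures the most (4).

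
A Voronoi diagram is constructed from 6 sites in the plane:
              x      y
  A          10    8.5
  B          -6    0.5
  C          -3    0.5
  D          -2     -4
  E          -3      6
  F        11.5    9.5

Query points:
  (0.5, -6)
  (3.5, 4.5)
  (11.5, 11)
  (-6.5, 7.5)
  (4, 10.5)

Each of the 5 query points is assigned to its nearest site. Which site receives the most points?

(0.5, -6) — d² to each: A:300.5, B:84.5, C:54.5, D:10.25, E:156.25, F:361.25 → nearest is D
(3.5, 4.5) — d² to each: A:58.25, B:106.25, C:58.25, D:102.5, E:44.5, F:89 → nearest is E
(11.5, 11) — d² to each: A:8.5, B:416.5, C:320.5, D:407.25, E:235.25, F:2.25 → nearest is F
(-6.5, 7.5) — d² to each: A:273.25, B:49.25, C:61.25, D:152.5, E:14.5, F:328 → nearest is E
(4, 10.5) — d² to each: A:40, B:200, C:149, D:246.25, E:69.25, F:57.25 → nearest is A
Tally — A:1, D:1, E:2, F:1. E captures the most (2).

E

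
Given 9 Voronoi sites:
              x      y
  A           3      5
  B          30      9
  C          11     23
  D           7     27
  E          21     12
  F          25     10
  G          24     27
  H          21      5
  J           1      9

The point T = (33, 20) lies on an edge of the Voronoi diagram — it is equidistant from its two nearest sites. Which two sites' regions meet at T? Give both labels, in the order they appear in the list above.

B and G

Squared distances from T to each site:
|TA|² = (33−3)² + (20−5)² = 900 + 225 = 1125
|TB|² = (33−30)² + (20−9)² = 9 + 121 = 130
|TC|² = (33−11)² + (20−23)² = 484 + 9 = 493
|TD|² = (33−7)² + (20−27)² = 676 + 49 = 725
|TE|² = (33−21)² + (20−12)² = 144 + 64 = 208
|TF|² = (33−25)² + (20−10)² = 64 + 100 = 164
|TG|² = (33−24)² + (20−27)² = 81 + 49 = 130
|TH|² = (33−21)² + (20−5)² = 144 + 225 = 369
|TJ|² = (33−1)² + (20−9)² = 1024 + 121 = 1145
T is equidistant from B and G (both at squared distance 130), and every other site is strictly farther — so T lies on the B–G Voronoi edge.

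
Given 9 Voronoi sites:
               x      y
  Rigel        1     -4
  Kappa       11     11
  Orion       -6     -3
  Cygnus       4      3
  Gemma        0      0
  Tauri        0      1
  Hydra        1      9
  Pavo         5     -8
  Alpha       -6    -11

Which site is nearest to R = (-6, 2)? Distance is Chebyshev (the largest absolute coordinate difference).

d(R, Rigel) = max(7, 6) = 7
d(R, Kappa) = max(17, 9) = 17
d(R, Orion) = max(0, 5) = 5
d(R, Cygnus) = max(10, 1) = 10
d(R, Gemma) = max(6, 2) = 6
d(R, Tauri) = max(6, 1) = 6
d(R, Hydra) = max(7, 7) = 7
d(R, Pavo) = max(11, 10) = 11
d(R, Alpha) = max(0, 13) = 13
Minimum is at Orion.

Orion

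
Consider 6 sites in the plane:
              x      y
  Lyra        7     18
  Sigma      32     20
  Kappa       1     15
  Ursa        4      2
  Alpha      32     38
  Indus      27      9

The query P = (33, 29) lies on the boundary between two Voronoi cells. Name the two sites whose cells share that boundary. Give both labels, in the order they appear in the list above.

Sigma and Alpha

Squared distances from P to each site:
d²(P, Lyra) = (33−7)² + (29−18)² = 676 + 121 = 797
d²(P, Sigma) = (33−32)² + (29−20)² = 1 + 81 = 82
d²(P, Kappa) = (33−1)² + (29−15)² = 1024 + 196 = 1220
d²(P, Ursa) = (33−4)² + (29−2)² = 841 + 729 = 1570
d²(P, Alpha) = (33−32)² + (29−38)² = 1 + 81 = 82
d²(P, Indus) = (33−27)² + (29−9)² = 36 + 400 = 436
P is equidistant from Sigma and Alpha (both at squared distance 82), and every other site is strictly farther — so P lies on the Sigma–Alpha Voronoi edge.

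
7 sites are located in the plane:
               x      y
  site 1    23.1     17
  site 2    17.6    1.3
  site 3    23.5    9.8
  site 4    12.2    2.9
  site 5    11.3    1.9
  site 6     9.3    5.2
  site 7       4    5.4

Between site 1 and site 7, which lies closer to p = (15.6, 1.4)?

site 7

Compare squared distances:
d²(p, site 1) = (15.6−23.1)² + (1.4−17)² = 56.25 + 243.36 = 299.61
d²(p, site 7) = (15.6−4)² + (1.4−5.4)² = 134.56 + 16 = 150.56
299.61 > 150.56, so site 7 is closer.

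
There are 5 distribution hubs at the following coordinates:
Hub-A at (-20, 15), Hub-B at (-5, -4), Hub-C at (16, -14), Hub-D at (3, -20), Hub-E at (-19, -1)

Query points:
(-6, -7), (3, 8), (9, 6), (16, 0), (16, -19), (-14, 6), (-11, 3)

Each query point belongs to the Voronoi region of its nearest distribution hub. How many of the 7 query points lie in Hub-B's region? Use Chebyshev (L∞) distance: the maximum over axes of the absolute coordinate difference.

(-6, -7) — d to each: Hub-A:22, Hub-B:3, Hub-C:22, Hub-D:13, Hub-E:13 → nearest is Hub-B
(3, 8) — d to each: Hub-A:23, Hub-B:12, Hub-C:22, Hub-D:28, Hub-E:22 → nearest is Hub-B
(9, 6) — d to each: Hub-A:29, Hub-B:14, Hub-C:20, Hub-D:26, Hub-E:28 → nearest is Hub-B
(16, 0) — d to each: Hub-A:36, Hub-B:21, Hub-C:14, Hub-D:20, Hub-E:35 → nearest is Hub-C
(16, -19) — d to each: Hub-A:36, Hub-B:21, Hub-C:5, Hub-D:13, Hub-E:35 → nearest is Hub-C
(-14, 6) — d to each: Hub-A:9, Hub-B:10, Hub-C:30, Hub-D:26, Hub-E:7 → nearest is Hub-E
(-11, 3) — d to each: Hub-A:12, Hub-B:7, Hub-C:27, Hub-D:23, Hub-E:8 → nearest is Hub-B
4 of the 7 points have Hub-B as nearest.

4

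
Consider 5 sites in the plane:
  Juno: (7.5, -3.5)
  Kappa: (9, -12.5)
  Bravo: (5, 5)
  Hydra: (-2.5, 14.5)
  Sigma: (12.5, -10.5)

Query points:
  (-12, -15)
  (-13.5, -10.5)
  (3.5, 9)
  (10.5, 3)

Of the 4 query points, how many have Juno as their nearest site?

1

(-12, -15) — d² to each: Juno:512.5, Kappa:447.25, Bravo:689, Hydra:960.5, Sigma:620.5 → nearest is Kappa
(-13.5, -10.5) — d² to each: Juno:490, Kappa:510.25, Bravo:582.5, Hydra:746, Sigma:676 → nearest is Juno
(3.5, 9) — d² to each: Juno:172.25, Kappa:492.5, Bravo:18.25, Hydra:66.25, Sigma:461.25 → nearest is Bravo
(10.5, 3) — d² to each: Juno:51.25, Kappa:242.5, Bravo:34.25, Hydra:301.25, Sigma:186.25 → nearest is Bravo
1 of the 4 points has Juno as nearest.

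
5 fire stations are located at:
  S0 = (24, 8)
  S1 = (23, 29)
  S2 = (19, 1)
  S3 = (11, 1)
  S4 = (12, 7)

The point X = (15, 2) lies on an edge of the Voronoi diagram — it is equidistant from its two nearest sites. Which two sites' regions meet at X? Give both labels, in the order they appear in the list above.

Squared distances from X to each site:
|XS0|² = (15−24)² + (2−8)² = 81 + 36 = 117
|XS1|² = (15−23)² + (2−29)² = 64 + 729 = 793
|XS2|² = (15−19)² + (2−1)² = 16 + 1 = 17
|XS3|² = (15−11)² + (2−1)² = 16 + 1 = 17
|XS4|² = (15−12)² + (2−7)² = 9 + 25 = 34
X is equidistant from S2 and S3 (both at squared distance 17), and every other site is strictly farther — so X lies on the S2–S3 Voronoi edge.

S2 and S3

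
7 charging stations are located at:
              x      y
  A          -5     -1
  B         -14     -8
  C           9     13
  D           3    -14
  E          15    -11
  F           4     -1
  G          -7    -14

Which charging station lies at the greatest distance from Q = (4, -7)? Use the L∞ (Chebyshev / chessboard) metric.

d(Q,A) = max(9, 6) = 9
d(Q,B) = max(18, 1) = 18
d(Q,C) = max(5, 20) = 20
d(Q,D) = max(1, 7) = 7
d(Q,E) = max(11, 4) = 11
d(Q,F) = max(0, 6) = 6
d(Q,G) = max(11, 7) = 11
The largest is to C.

C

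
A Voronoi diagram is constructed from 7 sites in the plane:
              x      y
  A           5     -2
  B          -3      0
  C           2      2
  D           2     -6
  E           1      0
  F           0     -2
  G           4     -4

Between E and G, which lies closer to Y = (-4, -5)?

E

Compare squared distances:
|YE|² = (-4−1)² + (-5−0)² = 25 + 25 = 50
|YG|² = (-4−4)² + (-5−(-4))² = 64 + 1 = 65
50 < 65, so E is closer.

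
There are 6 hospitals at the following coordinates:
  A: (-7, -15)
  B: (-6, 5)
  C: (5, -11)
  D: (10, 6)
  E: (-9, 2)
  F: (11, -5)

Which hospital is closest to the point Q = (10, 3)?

D

Squared Euclidean distances:
|QA|² = (10−(-7))² + (3−(-15))² = 289 + 324 = 613
|QB|² = (10−(-6))² + (3−5)² = 256 + 4 = 260
|QC|² = (10−5)² + (3−(-11))² = 25 + 196 = 221
|QD|² = (10−10)² + (3−6)² = 0 + 9 = 9
|QE|² = (10−(-9))² + (3−2)² = 361 + 1 = 362
|QF|² = (10−11)² + (3−(-5))² = 1 + 64 = 65
Minimum is at D.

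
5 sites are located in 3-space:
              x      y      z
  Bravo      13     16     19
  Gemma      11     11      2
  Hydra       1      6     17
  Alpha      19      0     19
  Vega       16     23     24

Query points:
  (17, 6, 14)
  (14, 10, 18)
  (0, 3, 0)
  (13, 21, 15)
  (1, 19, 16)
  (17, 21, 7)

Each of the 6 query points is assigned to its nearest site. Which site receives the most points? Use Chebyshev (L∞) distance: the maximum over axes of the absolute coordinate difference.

Bravo

(17, 6, 14) — d to each: Bravo:10, Gemma:12, Hydra:16, Alpha:6, Vega:17 → nearest is Alpha
(14, 10, 18) — d to each: Bravo:6, Gemma:16, Hydra:13, Alpha:10, Vega:13 → nearest is Bravo
(0, 3, 0) — d to each: Bravo:19, Gemma:11, Hydra:17, Alpha:19, Vega:24 → nearest is Gemma
(13, 21, 15) — d to each: Bravo:5, Gemma:13, Hydra:15, Alpha:21, Vega:9 → nearest is Bravo
(1, 19, 16) — d to each: Bravo:12, Gemma:14, Hydra:13, Alpha:19, Vega:15 → nearest is Bravo
(17, 21, 7) — d to each: Bravo:12, Gemma:10, Hydra:16, Alpha:21, Vega:17 → nearest is Gemma
Tally — Bravo:3, Gemma:2, Alpha:1. Bravo captures the most (3).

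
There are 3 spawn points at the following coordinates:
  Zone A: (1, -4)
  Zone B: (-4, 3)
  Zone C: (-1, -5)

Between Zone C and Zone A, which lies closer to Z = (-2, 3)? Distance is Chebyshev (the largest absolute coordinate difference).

d(Z, Zone C) = max(1, 8) = 8
d(Z, Zone A) = max(3, 7) = 7
8 > 7, so Zone A is closer.

Zone A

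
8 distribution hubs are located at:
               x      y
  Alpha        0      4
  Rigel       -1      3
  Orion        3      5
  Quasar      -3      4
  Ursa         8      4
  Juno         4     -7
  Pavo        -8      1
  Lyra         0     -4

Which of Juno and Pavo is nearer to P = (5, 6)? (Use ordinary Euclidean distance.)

Juno

Compare squared distances:
d²(P, Juno) = (5−4)² + (6−(-7))² = 1 + 169 = 170
d²(P, Pavo) = (5−(-8))² + (6−1)² = 169 + 25 = 194
170 < 194, so Juno is closer.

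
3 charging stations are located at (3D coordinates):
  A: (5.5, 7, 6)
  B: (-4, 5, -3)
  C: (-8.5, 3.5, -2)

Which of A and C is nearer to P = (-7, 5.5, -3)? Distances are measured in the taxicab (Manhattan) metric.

C

d(P,A) = |-7−5.5| + |5.5−7| + |-3−6| = 12.5 + 1.5 + 9 = 23
d(P,C) = |-7−(-8.5)| + |5.5−3.5| + |-3−(-2)| = 1.5 + 2 + 1 = 4.5
23 > 4.5, so C is closer.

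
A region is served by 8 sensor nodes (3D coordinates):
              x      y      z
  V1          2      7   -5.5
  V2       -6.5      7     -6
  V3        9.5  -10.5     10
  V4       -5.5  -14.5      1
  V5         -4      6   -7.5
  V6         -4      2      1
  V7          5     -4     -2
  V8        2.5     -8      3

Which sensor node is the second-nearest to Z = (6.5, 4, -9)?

V7

Squared Euclidean distances:
|ZV1|² = (6.5−2)² + (4−7)² + (-9−(-5.5))² = 20.25 + 9 + 12.25 = 41.5
|ZV2|² = (6.5−(-6.5))² + (4−7)² + (-9−(-6))² = 169 + 9 + 9 = 187
|ZV3|² = (6.5−9.5)² + (4−(-10.5))² + (-9−10)² = 9 + 210.25 + 361 = 580.25
|ZV4|² = (6.5−(-5.5))² + (4−(-14.5))² + (-9−1)² = 144 + 342.25 + 100 = 586.25
|ZV5|² = (6.5−(-4))² + (4−6)² + (-9−(-7.5))² = 110.25 + 4 + 2.25 = 116.5
|ZV6|² = (6.5−(-4))² + (4−2)² + (-9−1)² = 110.25 + 4 + 100 = 214.25
|ZV7|² = (6.5−5)² + (4−(-4))² + (-9−(-2))² = 2.25 + 64 + 49 = 115.25
|ZV8|² = (6.5−2.5)² + (4−(-8))² + (-9−3)² = 16 + 144 + 144 = 304
Sorted ascending: V1, V7, V5, … — the second-nearest is V7.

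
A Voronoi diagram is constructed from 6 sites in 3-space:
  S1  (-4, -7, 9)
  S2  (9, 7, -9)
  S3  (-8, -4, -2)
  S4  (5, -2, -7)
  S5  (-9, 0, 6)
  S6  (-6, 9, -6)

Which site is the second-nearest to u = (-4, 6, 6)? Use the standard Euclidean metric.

Since √ is increasing, it suffices to compare squared distances:
|uS1|² = (-4−(-4))² + (6−(-7))² + (6−9)² = 0 + 169 + 9 = 178
|uS2|² = (-4−9)² + (6−7)² + (6−(-9))² = 169 + 1 + 225 = 395
|uS3|² = (-4−(-8))² + (6−(-4))² + (6−(-2))² = 16 + 100 + 64 = 180
|uS4|² = (-4−5)² + (6−(-2))² + (6−(-7))² = 81 + 64 + 169 = 314
|uS5|² = (-4−(-9))² + (6−0)² + (6−6)² = 25 + 36 + 0 = 61
|uS6|² = (-4−(-6))² + (6−9)² + (6−(-6))² = 4 + 9 + 144 = 157
Sorted ascending: S5, S6, S1, … — the second-nearest is S6.

S6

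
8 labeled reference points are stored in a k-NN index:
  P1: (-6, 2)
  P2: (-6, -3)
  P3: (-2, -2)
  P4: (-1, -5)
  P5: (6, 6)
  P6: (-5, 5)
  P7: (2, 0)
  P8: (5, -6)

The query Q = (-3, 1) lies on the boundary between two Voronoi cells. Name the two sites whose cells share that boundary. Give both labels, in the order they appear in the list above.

Squared distances from Q to each site:
|QP1|² = (-3−(-6))² + (1−2)² = 9 + 1 = 10
|QP2|² = (-3−(-6))² + (1−(-3))² = 9 + 16 = 25
|QP3|² = (-3−(-2))² + (1−(-2))² = 1 + 9 = 10
|QP4|² = (-3−(-1))² + (1−(-5))² = 4 + 36 = 40
|QP5|² = (-3−6)² + (1−6)² = 81 + 25 = 106
|QP6|² = (-3−(-5))² + (1−5)² = 4 + 16 = 20
|QP7|² = (-3−2)² + (1−0)² = 25 + 1 = 26
|QP8|² = (-3−5)² + (1−(-6))² = 64 + 49 = 113
Q is equidistant from P1 and P3 (both at squared distance 10), and every other site is strictly farther — so Q lies on the P1–P3 Voronoi edge.

P1 and P3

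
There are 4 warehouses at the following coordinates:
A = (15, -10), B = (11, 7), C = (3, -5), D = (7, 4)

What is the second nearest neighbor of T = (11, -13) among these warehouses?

C

Squared Euclidean distances:
|TA|² = (11−15)² + (-13−(-10))² = 16 + 9 = 25
|TB|² = (11−11)² + (-13−7)² = 0 + 400 = 400
|TC|² = (11−3)² + (-13−(-5))² = 64 + 64 = 128
|TD|² = (11−7)² + (-13−4)² = 16 + 289 = 305
Sorted ascending: A, C, D, … — the second-nearest is C.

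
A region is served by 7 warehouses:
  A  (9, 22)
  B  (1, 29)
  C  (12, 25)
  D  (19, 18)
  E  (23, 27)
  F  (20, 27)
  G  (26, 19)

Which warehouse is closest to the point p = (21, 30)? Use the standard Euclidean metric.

Compare squared distances (the ordering matches that of the actual distances):
|pA|² = (21−9)² + (30−22)² = 144 + 64 = 208
|pB|² = (21−1)² + (30−29)² = 400 + 1 = 401
|pC|² = (21−12)² + (30−25)² = 81 + 25 = 106
|pD|² = (21−19)² + (30−18)² = 4 + 144 = 148
|pE|² = (21−23)² + (30−27)² = 4 + 9 = 13
|pF|² = (21−20)² + (30−27)² = 1 + 9 = 10
|pG|² = (21−26)² + (30−19)² = 25 + 121 = 146
The smallest is to F, so p lies in the Voronoi region of F.

F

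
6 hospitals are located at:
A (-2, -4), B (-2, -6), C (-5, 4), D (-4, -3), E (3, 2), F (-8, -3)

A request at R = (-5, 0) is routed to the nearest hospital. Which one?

D

Compare squared distances (the ordering matches that of the actual distances):
|RA|² = (-5−(-2))² + (0−(-4))² = 9 + 16 = 25
|RB|² = (-5−(-2))² + (0−(-6))² = 9 + 36 = 45
|RC|² = (-5−(-5))² + (0−4)² = 0 + 16 = 16
|RD|² = (-5−(-4))² + (0−(-3))² = 1 + 9 = 10
|RE|² = (-5−3)² + (0−2)² = 64 + 4 = 68
|RF|² = (-5−(-8))² + (0−(-3))² = 9 + 9 = 18
The smallest is to D, so R lies in the Voronoi region of D.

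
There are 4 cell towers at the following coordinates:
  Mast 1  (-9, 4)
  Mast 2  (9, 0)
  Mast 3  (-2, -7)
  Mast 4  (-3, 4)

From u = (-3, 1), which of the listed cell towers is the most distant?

Mast 2

Squared Euclidean distances:
d²(u, Mast 1) = 36 + 9 = 45
d²(u, Mast 2) = 144 + 1 = 145
d²(u, Mast 3) = 1 + 64 = 65
d²(u, Mast 4) = 0 + 9 = 9
The largest is to Mast 2.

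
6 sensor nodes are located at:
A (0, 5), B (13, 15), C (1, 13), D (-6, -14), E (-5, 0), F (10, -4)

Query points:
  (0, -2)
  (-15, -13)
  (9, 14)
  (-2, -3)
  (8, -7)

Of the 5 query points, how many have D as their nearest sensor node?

1

(0, -2) — d² to each: A:49, B:458, C:226, D:180, E:29, F:104 → nearest is E
(-15, -13) — d² to each: A:549, B:1568, C:932, D:82, E:269, F:706 → nearest is D
(9, 14) — d² to each: A:162, B:17, C:65, D:1009, E:392, F:325 → nearest is B
(-2, -3) — d² to each: A:68, B:549, C:265, D:137, E:18, F:145 → nearest is E
(8, -7) — d² to each: A:208, B:509, C:449, D:245, E:218, F:13 → nearest is F
1 of the 5 points has D as nearest.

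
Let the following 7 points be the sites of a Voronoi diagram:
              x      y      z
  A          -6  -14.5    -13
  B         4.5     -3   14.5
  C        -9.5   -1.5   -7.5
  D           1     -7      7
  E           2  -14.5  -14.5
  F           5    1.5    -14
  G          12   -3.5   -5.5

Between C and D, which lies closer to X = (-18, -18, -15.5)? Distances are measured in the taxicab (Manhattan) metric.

C

d(X,C) = |-18−(-9.5)| + |-18−(-1.5)| + |-15.5−(-7.5)| = 8.5 + 16.5 + 8 = 33
d(X,D) = |-18−1| + |-18−(-7)| + |-15.5−7| = 19 + 11 + 22.5 = 52.5
33 < 52.5, so C is closer.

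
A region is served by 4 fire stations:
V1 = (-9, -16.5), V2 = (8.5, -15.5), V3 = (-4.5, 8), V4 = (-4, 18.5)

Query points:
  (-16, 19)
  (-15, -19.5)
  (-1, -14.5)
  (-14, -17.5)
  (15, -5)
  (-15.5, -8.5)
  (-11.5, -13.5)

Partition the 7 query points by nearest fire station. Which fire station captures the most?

(-16, 19) — d² to each: V1:1309.25, V2:1790.5, V3:253.25, V4:144.25 → nearest is V4
(-15, -19.5) — d² to each: V1:45, V2:568.25, V3:866.5, V4:1565 → nearest is V1
(-1, -14.5) — d² to each: V1:68, V2:91.25, V3:518.5, V4:1098 → nearest is V1
(-14, -17.5) — d² to each: V1:26, V2:510.25, V3:740.5, V4:1396 → nearest is V1
(15, -5) — d² to each: V1:708.25, V2:152.5, V3:549.25, V4:913.25 → nearest is V2
(-15.5, -8.5) — d² to each: V1:106.25, V2:625, V3:393.25, V4:861.25 → nearest is V1
(-11.5, -13.5) — d² to each: V1:15.25, V2:404, V3:511.25, V4:1080.25 → nearest is V1
Tally — V1:5, V2:1, V4:1. V1 captures the most (5).

V1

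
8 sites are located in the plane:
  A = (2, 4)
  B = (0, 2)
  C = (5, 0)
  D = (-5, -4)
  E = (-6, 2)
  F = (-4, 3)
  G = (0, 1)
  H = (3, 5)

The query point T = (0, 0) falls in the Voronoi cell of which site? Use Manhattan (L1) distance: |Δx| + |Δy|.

d(T,A) = |0−2| + |0−4| = 2 + 4 = 6
d(T,B) = |0−0| + |0−2| = 0 + 2 = 2
d(T,C) = |0−5| + |0−0| = 5 + 0 = 5
d(T,D) = |0−(-5)| + |0−(-4)| = 5 + 4 = 9
d(T,E) = |0−(-6)| + |0−2| = 6 + 2 = 8
d(T,F) = |0−(-4)| + |0−3| = 4 + 3 = 7
d(T,G) = |0−0| + |0−1| = 0 + 1 = 1
d(T,H) = |0−3| + |0−5| = 3 + 5 = 8
The smallest is to G, so T lies in the Voronoi region of G.

G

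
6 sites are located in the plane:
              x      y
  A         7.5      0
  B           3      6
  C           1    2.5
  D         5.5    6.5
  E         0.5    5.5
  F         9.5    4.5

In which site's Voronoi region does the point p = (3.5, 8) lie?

Compare squared distances (the ordering matches that of the actual distances):
|pA|² = (3.5−7.5)² + (8−0)² = 16 + 64 = 80
|pB|² = (3.5−3)² + (8−6)² = 0.25 + 4 = 4.25
|pC|² = (3.5−1)² + (8−2.5)² = 6.25 + 30.25 = 36.5
|pD|² = (3.5−5.5)² + (8−6.5)² = 4 + 2.25 = 6.25
|pE|² = (3.5−0.5)² + (8−5.5)² = 9 + 6.25 = 15.25
|pF|² = (3.5−9.5)² + (8−4.5)² = 36 + 12.25 = 48.25
The smallest is to B, so p lies in the Voronoi region of B.

B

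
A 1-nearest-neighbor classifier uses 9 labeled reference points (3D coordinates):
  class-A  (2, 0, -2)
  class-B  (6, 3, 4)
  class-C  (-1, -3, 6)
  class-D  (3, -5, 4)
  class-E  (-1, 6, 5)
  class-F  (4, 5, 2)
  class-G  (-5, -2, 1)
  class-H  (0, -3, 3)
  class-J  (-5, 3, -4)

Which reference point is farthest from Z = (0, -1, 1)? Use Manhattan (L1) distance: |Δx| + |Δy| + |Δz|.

class-J

d(Z, class-A) = 2 + 1 + 3 = 6
d(Z, class-B) = 6 + 4 + 3 = 13
d(Z, class-C) = 1 + 2 + 5 = 8
d(Z, class-D) = 3 + 4 + 3 = 10
d(Z, class-E) = 1 + 7 + 4 = 12
d(Z, class-F) = 4 + 6 + 1 = 11
d(Z, class-G) = 5 + 1 + 0 = 6
d(Z, class-H) = 0 + 2 + 2 = 4
d(Z, class-J) = 5 + 4 + 5 = 14
The largest is to class-J.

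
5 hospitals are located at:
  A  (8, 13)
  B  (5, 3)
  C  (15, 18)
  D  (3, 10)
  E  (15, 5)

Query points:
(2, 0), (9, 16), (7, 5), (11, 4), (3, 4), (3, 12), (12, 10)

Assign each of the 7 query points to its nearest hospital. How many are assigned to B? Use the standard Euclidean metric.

(2, 0) — d² to each: A:205, B:18, C:493, D:101, E:194 → nearest is B
(9, 16) — d² to each: A:10, B:185, C:40, D:72, E:157 → nearest is A
(7, 5) — d² to each: A:65, B:8, C:233, D:41, E:64 → nearest is B
(11, 4) — d² to each: A:90, B:37, C:212, D:100, E:17 → nearest is E
(3, 4) — d² to each: A:106, B:5, C:340, D:36, E:145 → nearest is B
(3, 12) — d² to each: A:26, B:85, C:180, D:4, E:193 → nearest is D
(12, 10) — d² to each: A:25, B:98, C:73, D:81, E:34 → nearest is A
3 of the 7 points have B as nearest.

3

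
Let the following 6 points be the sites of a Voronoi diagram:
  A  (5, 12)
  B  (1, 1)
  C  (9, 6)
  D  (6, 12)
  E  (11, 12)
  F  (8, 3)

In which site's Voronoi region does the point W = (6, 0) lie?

F

Squared Euclidean distances:
|WA|² = 1 + 144 = 145
|WB|² = 25 + 1 = 26
|WC|² = 9 + 36 = 45
|WD|² = 0 + 144 = 144
|WE|² = 25 + 144 = 169
|WF|² = 4 + 9 = 13
F is nearest.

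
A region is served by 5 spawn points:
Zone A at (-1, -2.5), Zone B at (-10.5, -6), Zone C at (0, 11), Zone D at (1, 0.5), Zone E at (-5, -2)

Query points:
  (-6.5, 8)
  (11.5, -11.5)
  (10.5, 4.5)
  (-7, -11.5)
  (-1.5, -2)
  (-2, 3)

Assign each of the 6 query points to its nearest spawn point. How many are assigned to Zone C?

(-6.5, 8) — d² to each: Zone A:140.5, Zone B:212, Zone C:51.25, Zone D:112.5, Zone E:102.25 → nearest is Zone C
(11.5, -11.5) — d² to each: Zone A:237.25, Zone B:514.25, Zone C:638.5, Zone D:254.25, Zone E:362.5 → nearest is Zone A
(10.5, 4.5) — d² to each: Zone A:181.25, Zone B:551.25, Zone C:152.5, Zone D:106.25, Zone E:282.5 → nearest is Zone D
(-7, -11.5) — d² to each: Zone A:117, Zone B:42.5, Zone C:555.25, Zone D:208, Zone E:94.25 → nearest is Zone B
(-1.5, -2) — d² to each: Zone A:0.5, Zone B:97, Zone C:171.25, Zone D:12.5, Zone E:12.25 → nearest is Zone A
(-2, 3) — d² to each: Zone A:31.25, Zone B:153.25, Zone C:68, Zone D:15.25, Zone E:34 → nearest is Zone D
1 of the 6 points has Zone C as nearest.

1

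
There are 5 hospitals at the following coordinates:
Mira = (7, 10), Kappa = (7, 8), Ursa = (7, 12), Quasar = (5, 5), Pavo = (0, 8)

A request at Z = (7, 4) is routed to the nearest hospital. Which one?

Quasar

Compare squared distances (the ordering matches that of the actual distances):
d²(Z, Mira) = (7−7)² + (4−10)² = 0 + 36 = 36
d²(Z, Kappa) = (7−7)² + (4−8)² = 0 + 16 = 16
d²(Z, Ursa) = (7−7)² + (4−12)² = 0 + 64 = 64
d²(Z, Quasar) = (7−5)² + (4−5)² = 4 + 1 = 5
d²(Z, Pavo) = (7−0)² + (4−8)² = 49 + 16 = 65
Minimum is at Quasar.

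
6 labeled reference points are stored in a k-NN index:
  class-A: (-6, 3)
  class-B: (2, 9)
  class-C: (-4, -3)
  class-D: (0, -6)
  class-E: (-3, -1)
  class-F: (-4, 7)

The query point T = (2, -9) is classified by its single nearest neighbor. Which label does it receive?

Since √ is increasing, it suffices to compare squared distances:
d²(T, class-A) = 64 + 144 = 208
d²(T, class-B) = 0 + 324 = 324
d²(T, class-C) = 36 + 36 = 72
d²(T, class-D) = 4 + 9 = 13
d²(T, class-E) = 25 + 64 = 89
d²(T, class-F) = 36 + 256 = 292
Minimum is at class-D.

class-D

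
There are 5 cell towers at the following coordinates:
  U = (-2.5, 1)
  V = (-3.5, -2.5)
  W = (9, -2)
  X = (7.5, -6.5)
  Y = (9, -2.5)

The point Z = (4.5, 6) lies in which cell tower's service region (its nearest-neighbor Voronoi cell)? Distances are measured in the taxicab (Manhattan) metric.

U

d(Z,U) = |4.5−(-2.5)| + |6−1| = 7 + 5 = 12
d(Z,V) = |4.5−(-3.5)| + |6−(-2.5)| = 8 + 8.5 = 16.5
d(Z,W) = |4.5−9| + |6−(-2)| = 4.5 + 8 = 12.5
d(Z,X) = |4.5−7.5| + |6−(-6.5)| = 3 + 12.5 = 15.5
d(Z,Y) = |4.5−9| + |6−(-2.5)| = 4.5 + 8.5 = 13
U is nearest.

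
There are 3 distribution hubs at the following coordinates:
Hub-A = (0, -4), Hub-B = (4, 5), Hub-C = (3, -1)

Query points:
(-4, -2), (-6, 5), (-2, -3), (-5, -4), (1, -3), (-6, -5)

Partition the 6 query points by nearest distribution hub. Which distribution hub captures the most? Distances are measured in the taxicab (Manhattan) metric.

Hub-A

(-4, -2) — d to each: Hub-A:6, Hub-B:15, Hub-C:8 → nearest is Hub-A
(-6, 5) — d to each: Hub-A:15, Hub-B:10, Hub-C:15 → nearest is Hub-B
(-2, -3) — d to each: Hub-A:3, Hub-B:14, Hub-C:7 → nearest is Hub-A
(-5, -4) — d to each: Hub-A:5, Hub-B:18, Hub-C:11 → nearest is Hub-A
(1, -3) — d to each: Hub-A:2, Hub-B:11, Hub-C:4 → nearest is Hub-A
(-6, -5) — d to each: Hub-A:7, Hub-B:20, Hub-C:13 → nearest is Hub-A
Tally — Hub-A:5, Hub-B:1. Hub-A captures the most (5).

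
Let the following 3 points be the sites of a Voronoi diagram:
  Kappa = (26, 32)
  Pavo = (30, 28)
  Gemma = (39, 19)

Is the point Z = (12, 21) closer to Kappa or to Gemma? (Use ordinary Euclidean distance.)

Compare squared distances:
d²(Z, Kappa) = (12−26)² + (21−32)² = 196 + 121 = 317
d²(Z, Gemma) = (12−39)² + (21−19)² = 729 + 4 = 733
317 < 733, so Kappa is closer.

Kappa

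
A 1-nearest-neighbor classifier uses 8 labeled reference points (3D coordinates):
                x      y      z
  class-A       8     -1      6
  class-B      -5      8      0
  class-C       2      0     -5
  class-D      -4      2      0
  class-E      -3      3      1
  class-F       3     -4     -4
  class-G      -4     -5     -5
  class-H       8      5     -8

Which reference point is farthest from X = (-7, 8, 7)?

Squared Euclidean distances:
d²(X, class-A) = 225 + 81 + 1 = 307
d²(X, class-B) = 4 + 0 + 49 = 53
d²(X, class-C) = 81 + 64 + 144 = 289
d²(X, class-D) = 9 + 36 + 49 = 94
d²(X, class-E) = 16 + 25 + 36 = 77
d²(X, class-F) = 100 + 144 + 121 = 365
d²(X, class-G) = 9 + 169 + 144 = 322
d²(X, class-H) = 225 + 9 + 225 = 459
The largest is to class-H.

class-H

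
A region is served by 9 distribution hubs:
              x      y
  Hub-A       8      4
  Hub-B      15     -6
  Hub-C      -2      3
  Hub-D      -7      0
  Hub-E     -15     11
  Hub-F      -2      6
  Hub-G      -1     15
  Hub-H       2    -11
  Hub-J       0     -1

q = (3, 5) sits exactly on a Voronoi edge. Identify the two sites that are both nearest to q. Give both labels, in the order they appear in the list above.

Hub-A and Hub-F

Squared distances from q to each site:
d²(q, Hub-A) = (3−8)² + (5−4)² = 25 + 1 = 26
d²(q, Hub-B) = (3−15)² + (5−(-6))² = 144 + 121 = 265
d²(q, Hub-C) = (3−(-2))² + (5−3)² = 25 + 4 = 29
d²(q, Hub-D) = (3−(-7))² + (5−0)² = 100 + 25 = 125
d²(q, Hub-E) = (3−(-15))² + (5−11)² = 324 + 36 = 360
d²(q, Hub-F) = (3−(-2))² + (5−6)² = 25 + 1 = 26
d²(q, Hub-G) = (3−(-1))² + (5−15)² = 16 + 100 = 116
d²(q, Hub-H) = (3−2)² + (5−(-11))² = 1 + 256 = 257
d²(q, Hub-J) = (3−0)² + (5−(-1))² = 9 + 36 = 45
q is equidistant from Hub-A and Hub-F (both at squared distance 26), and every other site is strictly farther — so q lies on the Hub-A–Hub-F Voronoi edge.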